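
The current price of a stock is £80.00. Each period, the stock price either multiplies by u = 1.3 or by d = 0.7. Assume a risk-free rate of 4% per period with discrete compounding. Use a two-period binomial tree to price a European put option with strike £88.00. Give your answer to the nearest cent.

Risk-neutral probability p = (1 + 0.04 − 0.7)/(1.3 − 0.7) = 0.3400/0.6000 = 0.5667
Terminal stock prices: S_uu = 135.2, S_ud = 72.8, S_dd = 39.2
Terminal payoffs (K − S): max(-47.2, 0) = 0, max(15.2, 0) = 15.2, max(48.8, 0) = 48.8
Node u (S = 104): V_u = 1/1.04·[0.5667·0.0000 + 0.4333·15.2000] = 6.3333
Node d (S = 56): V_d = 1/1.04·[0.5667·15.2000 + 0.4333·48.8000] = 28.6154
Node 0 (S = 80): V_0 = 1/1.04·[0.5667·6.3333 + 0.4333·28.6154] = 15.3739

£15.37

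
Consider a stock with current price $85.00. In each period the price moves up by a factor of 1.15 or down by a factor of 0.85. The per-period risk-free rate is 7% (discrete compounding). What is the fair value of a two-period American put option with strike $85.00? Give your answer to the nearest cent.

Risk-neutral probability p = (1 + 0.07 − 0.85)/(1.15 − 0.85) = 0.2200/0.3000 = 0.7333
Terminal stock prices: S_uu = 112.4, S_ud = 83.09, S_dd = 61.41
Terminal payoffs (K − S): max(-27.41, 0) = 0, max(1.913, 0) = 1.913, max(23.59, 0) = 23.59
Node u (S = 97.75): continuation = 1/1.07·[0.7333·0.0000 + 0.2667·1.9125] = 0.4766; exercise value = 0.0000 ≤ continuation, so V_u = 0.4766
Node d (S = 72.25): continuation = 1/1.07·[0.7333·1.9125 + 0.2667·23.5875] = 7.1893; exercise value = 12.7500 > continuation, so V_d = 12.7500 (exercise)
Node 0 (S = 85): continuation = 1/1.07·[0.7333·0.4766 + 0.2667·12.7500] = 3.5042; exercise value = 0.0000 ≤ continuation, so V_0 = 3.5042

$3.50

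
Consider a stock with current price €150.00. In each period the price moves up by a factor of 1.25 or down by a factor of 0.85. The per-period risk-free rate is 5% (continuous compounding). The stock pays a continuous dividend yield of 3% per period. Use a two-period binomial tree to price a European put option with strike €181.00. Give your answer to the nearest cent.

Per-period risk-free factor R = e^0.05 = 1.0513; dividend-adjusted growth = e^(0.05−0.03) = 1.0202.
Risk-neutral probability p = (1.0202 − 0.85)/(1.25 − 0.85) = 0.1702/0.4000 = 0.4255
Terminal stock prices: S_uu = 234.4, S_ud = 159.4, S_dd = 108.4
Terminal payoffs (K − S): max(-53.38, 0) = 0, max(21.62, 0) = 21.62, max(72.63, 0) = 72.63
Node u (S = 187.5): V_u = e^(−0.05)·[0.4255·0.0000 + 0.5745·21.6250] = 11.8176
Node d (S = 127.5): V_d = e^(−0.05)·[0.4255·21.6250 + 0.5745·72.6250] = 48.4407
Node 0 (S = 150): V_0 = e^(−0.05)·[0.4255·11.8176 + 0.5745·48.4407] = 31.2550

€31.25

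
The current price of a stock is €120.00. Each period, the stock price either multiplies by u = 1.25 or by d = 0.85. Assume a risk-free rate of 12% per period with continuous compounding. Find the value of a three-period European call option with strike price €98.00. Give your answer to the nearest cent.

Risk-neutral probability p = (e^0.12 − 0.85)/(1.25 − 0.85) = 0.2775/0.4000 = 0.6937
Terminal stock prices: S_uuu = 234.4, S_uud = 159.4, S_udd = 108.4, S_ddd = 73.69
Terminal payoffs (S − K): max(136.4, 0) = 136.4, max(61.38, 0) = 61.38, max(10.37, 0) = 10.37, max(-24.31, 0) = 0
Node uu (S = 187.5): V_uu = e^(−0.12)·[0.6937·136.3750 + 0.3063·61.3750] = 100.5818
Node ud (S = 127.5): V_ud = e^(−0.12)·[0.6937·61.3750 + 0.3063·10.3750] = 40.5818
Node dd (S = 86.7): V_dd = e^(−0.12)·[0.6937·10.3750 + 0.3063·0.0000] = 6.3837
Node u (S = 150): V_u = e^(−0.12)·[0.6937·100.5818 + 0.3063·40.5818] = 72.9105
Node d (S = 102): V_d = e^(−0.12)·[0.6937·40.5818 + 0.3063·6.3837] = 26.7037
Node 0 (S = 120): V_0 = e^(−0.12)·[0.6937·72.9105 + 0.3063·26.7037] = 52.1148

€52.11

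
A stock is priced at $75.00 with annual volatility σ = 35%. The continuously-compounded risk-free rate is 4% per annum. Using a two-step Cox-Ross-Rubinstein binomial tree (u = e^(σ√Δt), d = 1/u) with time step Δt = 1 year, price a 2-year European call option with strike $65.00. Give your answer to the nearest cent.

CRR parameters: u = e^(σ√Δt) = e^(0.35·√1) = 1.4191, d = 1/u = 0.7047
Per-period rate: rΔt = 0.04·1 = 0.04, so R = e^0.04 = 1.0408
Risk-neutral probability p = (e^0.04 − 0.7047)/(1.4191 − 0.7047) = 0.3361/0.7144 = 0.4705
Terminal stock prices: S_uu = 151, S_ud = 75, S_dd = 37.24
Terminal payoffs (S − K): max(86.03, 0) = 86.03, max(10, 0) = 10, max(-27.76, 0) = 0
Node u (S = 106.4): V_u = e^(−0.04)·[0.4705·86.0315 + 0.5295·10.0000] = 43.9788
Node d (S = 52.85): V_d = e^(−0.04)·[0.4705·10.0000 + 0.5295·0.0000] = 4.5206
Node 0 (S = 75): V_0 = e^(−0.04)·[0.4705·43.9788 + 0.5295·4.5206] = 22.1808

$22.18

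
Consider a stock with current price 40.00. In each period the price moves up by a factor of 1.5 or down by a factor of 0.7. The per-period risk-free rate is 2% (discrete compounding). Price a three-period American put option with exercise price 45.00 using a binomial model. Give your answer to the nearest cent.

13.02

Risk-neutral probability p = (1 + 0.02 − 0.7)/(1.5 − 0.7) = 0.3200/0.8000 = 0.4000
Terminal stock prices: S_uuu = 135, S_uud = 63, S_udd = 29.4, S_ddd = 13.72
Terminal payoffs (K − S): max(-90, 0) = 0, max(-18, 0) = 0, max(15.6, 0) = 15.6, max(31.28, 0) = 31.28
Node uu (S = 90): continuation = 1/1.02·[0.4000·0.0000 + 0.6000·0.0000] = 0.0000; exercise value = 0.0000 ≤ continuation, so V_uu = 0.0000
Node ud (S = 42): continuation = 1/1.02·[0.4000·0.0000 + 0.6000·15.6000] = 9.1765; exercise value = 3.0000 ≤ continuation, so V_ud = 9.1765
Node dd (S = 19.6): continuation = 1/1.02·[0.4000·15.6000 + 0.6000·31.2800] = 24.5176; exercise value = 25.4000 > continuation, so V_dd = 25.4000 (exercise)
Node u (S = 60): continuation = 1/1.02·[0.4000·0.0000 + 0.6000·9.1765] = 5.3979; exercise value = 0.0000 ≤ continuation, so V_u = 5.3979
Node d (S = 28): continuation = 1/1.02·[0.4000·9.1765 + 0.6000·25.4000] = 18.5398; exercise value = 17.0000 ≤ continuation, so V_d = 18.5398
Node 0 (S = 40): continuation = 1/1.02·[0.4000·5.3979 + 0.6000·18.5398] = 13.0226; exercise value = 5.0000 ≤ continuation, so V_0 = 13.0226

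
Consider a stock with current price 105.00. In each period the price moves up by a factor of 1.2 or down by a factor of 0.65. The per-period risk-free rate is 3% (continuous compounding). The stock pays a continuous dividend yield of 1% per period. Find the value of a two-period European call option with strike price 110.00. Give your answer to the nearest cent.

17.58

Per-period risk-free factor R = e^0.03 = 1.0305; dividend-adjusted growth = e^(0.03−0.01) = 1.0202.
Risk-neutral probability p = (1.0202 − 0.65)/(1.2 − 0.65) = 0.3702/0.5500 = 0.6731
Terminal stock prices: S_uu = 151.2, S_ud = 81.9, S_dd = 44.36
Terminal payoffs (S − K): max(41.2, 0) = 41.2, max(-28.1, 0) = 0, max(-65.64, 0) = 0
Node u (S = 126): V_u = e^(−0.03)·[0.6731·41.2000 + 0.3269·0.0000] = 26.9119
Node d (S = 68.25): V_d = e^(−0.03)·[0.6731·0.0000 + 0.3269·0.0000] = 0.0000
Node 0 (S = 105): V_0 = e^(−0.03)·[0.6731·26.9119 + 0.3269·0.0000] = 17.5788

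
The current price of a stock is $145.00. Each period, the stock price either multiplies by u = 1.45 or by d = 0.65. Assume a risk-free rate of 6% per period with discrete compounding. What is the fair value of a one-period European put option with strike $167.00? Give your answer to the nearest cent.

Risk-neutral probability p = (1 + 0.06 − 0.65)/(1.45 − 0.65) = 0.4100/0.8000 = 0.5125
Terminal stock prices: S_u = 210.2, S_d = 94.25
Terminal payoffs (K − S): max(-43.25, 0) = 0, max(72.75, 0) = 72.75
Node 0 (S = 145): V_0 = 1/1.06·[0.5125·0.0000 + 0.4875·72.7500] = 33.4581

$33.46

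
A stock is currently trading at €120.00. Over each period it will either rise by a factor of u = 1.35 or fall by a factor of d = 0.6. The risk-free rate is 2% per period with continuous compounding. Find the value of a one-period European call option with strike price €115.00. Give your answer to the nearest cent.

Risk-neutral probability p = (e^0.02 − 0.6)/(1.35 − 0.6) = 0.4202/0.7500 = 0.5603
Terminal stock prices: S_u = 162, S_d = 72
Terminal payoffs (S − K): max(47, 0) = 47, max(-43, 0) = 0
Node 0 (S = 120): V_0 = e^(−0.02)·[0.5603·47.0000 + 0.4397·0.0000] = 25.8112

€25.81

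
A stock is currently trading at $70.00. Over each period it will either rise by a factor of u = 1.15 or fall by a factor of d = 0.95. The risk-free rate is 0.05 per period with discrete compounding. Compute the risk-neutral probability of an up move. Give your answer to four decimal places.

Risk-neutral probability p = (1 + 0.05 − 0.95)/(1.15 − 0.95) = 0.1000/0.2000 = 0.5000

p = 0.5000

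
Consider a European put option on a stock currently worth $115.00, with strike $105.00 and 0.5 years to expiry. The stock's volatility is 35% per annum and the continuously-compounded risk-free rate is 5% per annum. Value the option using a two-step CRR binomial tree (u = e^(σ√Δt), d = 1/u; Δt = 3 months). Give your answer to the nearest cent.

$6.03

CRR parameters: u = e^(σ√Δt) = e^(0.35·√0.25) = 1.1912, d = 1/u = 0.8395
Per-period rate: rΔt = 0.05·0.25 = 0.0125, so R = e^0.0125 = 1.0126
Risk-neutral probability p = (e^0.0125 − 0.8395)/(1.1912 − 0.8395) = 0.1731/0.3518 = 0.4921
Terminal stock prices: S_uu = 163.2, S_ud = 115, S_dd = 81.04
Terminal payoffs (K − S): max(-58.19, 0) = 0, max(-10, 0) = 0, max(23.96, 0) = 23.96
Node u (S = 137): V_u = e^(−0.0125)·[0.4921·0.0000 + 0.5079·0.0000] = 0.0000
Node d (S = 96.54): V_d = e^(−0.0125)·[0.4921·0.0000 + 0.5079·23.9609] = 12.0181
Node 0 (S = 115): V_0 = e^(−0.0125)·[0.4921·0.0000 + 0.5079·12.0181] = 6.0280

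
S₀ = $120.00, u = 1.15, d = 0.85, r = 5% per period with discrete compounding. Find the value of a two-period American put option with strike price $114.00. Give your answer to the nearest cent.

$3.81

Risk-neutral probability p = (1 + 0.05 − 0.85)/(1.15 − 0.85) = 0.2000/0.3000 = 0.6667
Terminal stock prices: S_uu = 158.7, S_ud = 117.3, S_dd = 86.7
Terminal payoffs (K − S): max(-44.7, 0) = 0, max(-3.3, 0) = 0, max(27.3, 0) = 27.3
Node u (S = 138): continuation = 1/1.05·[0.6667·0.0000 + 0.3333·0.0000] = 0.0000; exercise value = 0.0000 ≤ continuation, so V_u = 0.0000
Node d (S = 102): continuation = 1/1.05·[0.6667·0.0000 + 0.3333·27.3000] = 8.6667; exercise value = 12.0000 > continuation, so V_d = 12.0000 (exercise)
Node 0 (S = 120): continuation = 1/1.05·[0.6667·0.0000 + 0.3333·12.0000] = 3.8095; exercise value = 0.0000 ≤ continuation, so V_0 = 3.8095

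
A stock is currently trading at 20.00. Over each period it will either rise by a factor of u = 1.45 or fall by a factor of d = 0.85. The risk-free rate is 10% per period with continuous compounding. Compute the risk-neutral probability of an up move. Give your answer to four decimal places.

Risk-neutral probability p = (e^0.1 − 0.85)/(1.45 − 0.85) = 0.2552/0.6000 = 0.4253

p = 0.4253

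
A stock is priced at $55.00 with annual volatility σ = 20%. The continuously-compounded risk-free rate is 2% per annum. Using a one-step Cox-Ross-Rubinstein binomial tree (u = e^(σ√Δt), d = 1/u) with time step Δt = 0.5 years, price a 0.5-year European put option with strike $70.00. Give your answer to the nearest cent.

CRR parameters: u = e^(σ√Δt) = e^(0.2·√0.5) = 1.1519, d = 1/u = 0.8681
Per-period rate: rΔt = 0.02·0.5 = 0.01, so R = e^0.01 = 1.0101
Risk-neutral probability p = (e^0.01 − 0.8681)/(1.1519 − 0.8681) = 0.1419/0.2838 = 0.5001
Terminal stock prices: S_u = 63.36, S_d = 47.75
Terminal payoffs (K − S): max(6.645, 0) = 6.645, max(22.25, 0) = 22.25
Node 0 (S = 55): V_0 = e^(−0.01)·[0.5001·6.6450 + 0.4999·22.2532] = 14.3035

$14.30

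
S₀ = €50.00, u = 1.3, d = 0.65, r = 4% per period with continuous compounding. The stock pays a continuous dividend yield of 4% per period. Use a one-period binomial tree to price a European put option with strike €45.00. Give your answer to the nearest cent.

€5.54

Per-period risk-free factor R = e^0.04 = 1.0408; dividend-adjusted growth = e^(0.04−0.04) = 1.0000.
Risk-neutral probability p = (1.0000 − 0.65)/(1.3 − 0.65) = 0.3500/0.6500 = 0.5385
Terminal stock prices: S_u = 65, S_d = 32.5
Terminal payoffs (K − S): max(-20, 0) = 0, max(12.5, 0) = 12.5
Node 0 (S = 50): V_0 = e^(−0.04)·[0.5385·0.0000 + 0.4615·12.5000] = 5.5430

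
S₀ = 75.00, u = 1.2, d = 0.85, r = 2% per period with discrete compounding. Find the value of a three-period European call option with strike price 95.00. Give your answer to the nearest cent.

3.74

Risk-neutral probability p = (1 + 0.02 − 0.85)/(1.2 − 0.85) = 0.1700/0.3500 = 0.4857
Terminal stock prices: S_uuu = 129.6, S_uud = 91.8, S_udd = 65.02, S_ddd = 46.06
Terminal payoffs (S − K): max(34.6, 0) = 34.6, max(-3.2, 0) = 0, max(-29.98, 0) = 0, max(-48.94, 0) = 0
Node uu (S = 108): V_uu = 1/1.02·[0.4857·34.6000 + 0.5143·0.0000] = 16.4762
Node ud (S = 76.5): V_ud = 1/1.02·[0.4857·0.0000 + 0.5143·0.0000] = 0.0000
Node dd (S = 54.19): V_dd = 1/1.02·[0.4857·0.0000 + 0.5143·0.0000] = 0.0000
Node u (S = 90): V_u = 1/1.02·[0.4857·16.4762 + 0.5143·0.0000] = 7.8458
Node d (S = 63.75): V_d = 1/1.02·[0.4857·0.0000 + 0.5143·0.0000] = 0.0000
Node 0 (S = 75): V_0 = 1/1.02·[0.4857·7.8458 + 0.5143·0.0000] = 3.7361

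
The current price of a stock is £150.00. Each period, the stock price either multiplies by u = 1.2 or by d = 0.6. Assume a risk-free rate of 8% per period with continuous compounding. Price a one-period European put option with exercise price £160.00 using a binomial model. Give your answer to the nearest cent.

Risk-neutral probability p = (e^0.08 − 0.6)/(1.2 − 0.6) = 0.4833/0.6000 = 0.8055
Terminal stock prices: S_u = 180, S_d = 90
Terminal payoffs (K − S): max(-20, 0) = 0, max(70, 0) = 70
Node 0 (S = 150): V_0 = e^(−0.08)·[0.8055·0.0000 + 0.1945·70.0000] = 12.5696

£12.57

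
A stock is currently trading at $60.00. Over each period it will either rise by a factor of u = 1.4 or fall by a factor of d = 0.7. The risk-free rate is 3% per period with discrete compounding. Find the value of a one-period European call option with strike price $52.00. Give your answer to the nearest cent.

$14.65

Risk-neutral probability p = (1 + 0.03 − 0.7)/(1.4 − 0.7) = 0.3300/0.7000 = 0.4714
Terminal stock prices: S_u = 84, S_d = 42
Terminal payoffs (S − K): max(32, 0) = 32, max(-10, 0) = 0
Node 0 (S = 60): V_0 = 1/1.03·[0.4714·32.0000 + 0.5286·0.0000] = 14.6463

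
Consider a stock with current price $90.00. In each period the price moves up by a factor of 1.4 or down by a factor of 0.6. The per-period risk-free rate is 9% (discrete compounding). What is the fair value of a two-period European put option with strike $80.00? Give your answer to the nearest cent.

Risk-neutral probability p = (1 + 0.09 − 0.6)/(1.4 − 0.6) = 0.4900/0.8000 = 0.6125
Terminal stock prices: S_uu = 176.4, S_ud = 75.6, S_dd = 32.4
Terminal payoffs (K − S): max(-96.4, 0) = 0, max(4.4, 0) = 4.4, max(47.6, 0) = 47.6
Node u (S = 126): V_u = 1/1.09·[0.6125·0.0000 + 0.3875·4.4000] = 1.5642
Node d (S = 54): V_d = 1/1.09·[0.6125·4.4000 + 0.3875·47.6000] = 19.3945
Node 0 (S = 90): V_0 = 1/1.09·[0.6125·1.5642 + 0.3875·19.3945] = 7.7738

$7.77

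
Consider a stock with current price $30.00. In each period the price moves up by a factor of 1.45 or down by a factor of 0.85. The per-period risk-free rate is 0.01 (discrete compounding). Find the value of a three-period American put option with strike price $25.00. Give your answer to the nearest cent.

$2.52

Risk-neutral probability p = (1 + 0.01 − 0.85)/(1.45 − 0.85) = 0.1600/0.6000 = 0.2667
Terminal stock prices: S_uuu = 91.46, S_uud = 53.61, S_udd = 31.43, S_ddd = 18.42
Terminal payoffs (K − S): max(-66.46, 0) = 0, max(-28.61, 0) = 0, max(-6.429, 0) = 0, max(6.576, 0) = 6.576
Node uu (S = 63.08): continuation = 1/1.01·[0.2667·0.0000 + 0.7333·0.0000] = 0.0000; exercise value = 0.0000 ≤ continuation, so V_uu = 0.0000
Node ud (S = 36.98): continuation = 1/1.01·[0.2667·0.0000 + 0.7333·0.0000] = 0.0000; exercise value = 0.0000 ≤ continuation, so V_ud = 0.0000
Node dd (S = 21.67): continuation = 1/1.01·[0.2667·0.0000 + 0.7333·6.5763] = 4.7748; exercise value = 3.3250 ≤ continuation, so V_dd = 4.7748
Node u (S = 43.5): continuation = 1/1.01·[0.2667·0.0000 + 0.7333·0.0000] = 0.0000; exercise value = 0.0000 ≤ continuation, so V_u = 0.0000
Node d (S = 25.5): continuation = 1/1.01·[0.2667·0.0000 + 0.7333·4.7748] = 3.4669; exercise value = 0.0000 ≤ continuation, so V_d = 3.4669
Node 0 (S = 30): continuation = 1/1.01·[0.2667·0.0000 + 0.7333·3.4669] = 2.5172; exercise value = 0.0000 ≤ continuation, so V_0 = 2.5172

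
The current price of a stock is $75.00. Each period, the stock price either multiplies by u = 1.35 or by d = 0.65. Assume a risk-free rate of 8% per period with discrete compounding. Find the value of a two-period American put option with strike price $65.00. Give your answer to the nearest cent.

Risk-neutral probability p = (1 + 0.08 − 0.65)/(1.35 − 0.65) = 0.4300/0.7000 = 0.6143
Terminal stock prices: S_uu = 136.7, S_ud = 65.81, S_dd = 31.69
Terminal payoffs (K − S): max(-71.69, 0) = 0, max(-0.8125, 0) = 0, max(33.31, 0) = 33.31
Node u (S = 101.2): continuation = 1/1.08·[0.6143·0.0000 + 0.3857·0.0000] = 0.0000; exercise value = 0.0000 ≤ continuation, so V_u = 0.0000
Node d (S = 48.75): continuation = 1/1.08·[0.6143·0.0000 + 0.3857·33.3125] = 11.8973; exercise value = 16.2500 > continuation, so V_d = 16.2500 (exercise)
Node 0 (S = 75): continuation = 1/1.08·[0.6143·0.0000 + 0.3857·16.2500] = 5.8036; exercise value = 0.0000 ≤ continuation, so V_0 = 5.8036

$5.80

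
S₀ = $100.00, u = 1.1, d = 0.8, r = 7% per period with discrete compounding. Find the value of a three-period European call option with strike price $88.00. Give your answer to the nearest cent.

Risk-neutral probability p = (1 + 0.07 − 0.8)/(1.1 − 0.8) = 0.2700/0.3000 = 0.9000
Terminal stock prices: S_uuu = 133.1, S_uud = 96.8, S_udd = 70.4, S_ddd = 51.2
Terminal payoffs (S − K): max(45.1, 0) = 45.1, max(8.8, 0) = 8.8, max(-17.6, 0) = 0, max(-36.8, 0) = 0
Node uu (S = 121): V_uu = 1/1.07·[0.9000·45.1000 + 0.1000·8.8000] = 38.7570
Node ud (S = 88): V_ud = 1/1.07·[0.9000·8.8000 + 0.1000·0.0000] = 7.4019
Node dd (S = 64): V_dd = 1/1.07·[0.9000·0.0000 + 0.1000·0.0000] = 0.0000
Node u (S = 110): V_u = 1/1.07·[0.9000·38.7570 + 0.1000·7.4019] = 33.2911
Node d (S = 80): V_d = 1/1.07·[0.9000·7.4019 + 0.1000·0.0000] = 6.2259
Node 0 (S = 100): V_0 = 1/1.07·[0.9000·33.2911 + 0.1000·6.2259] = 28.5837

$28.58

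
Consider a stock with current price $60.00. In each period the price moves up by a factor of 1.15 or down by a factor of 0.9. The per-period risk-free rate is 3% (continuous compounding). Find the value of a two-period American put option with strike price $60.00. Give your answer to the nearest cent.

$2.78

Risk-neutral probability p = (e^0.03 − 0.9)/(1.15 − 0.9) = 0.1305/0.2500 = 0.5218
Terminal stock prices: S_uu = 79.35, S_ud = 62.1, S_dd = 48.6
Terminal payoffs (K − S): max(-19.35, 0) = 0, max(-2.1, 0) = 0, max(11.4, 0) = 11.4
Node u (S = 69): continuation = e^(−0.03)·[0.5218·0.0000 + 0.4782·0.0000] = 0.0000; exercise value = 0.0000 ≤ continuation, so V_u = 0.0000
Node d (S = 54): continuation = e^(−0.03)·[0.5218·0.0000 + 0.4782·11.4000] = 5.2902; exercise value = 6.0000 > continuation, so V_d = 6.0000 (exercise)
Node 0 (S = 60): continuation = e^(−0.03)·[0.5218·0.0000 + 0.4782·6.0000] = 2.7843; exercise value = 0.0000 ≤ continuation, so V_0 = 2.7843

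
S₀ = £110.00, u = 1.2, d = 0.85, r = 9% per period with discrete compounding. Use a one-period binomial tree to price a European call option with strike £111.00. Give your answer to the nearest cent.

Risk-neutral probability p = (1 + 0.09 − 0.85)/(1.2 − 0.85) = 0.2400/0.3500 = 0.6857
Terminal stock prices: S_u = 132, S_d = 93.5
Terminal payoffs (S − K): max(21, 0) = 21, max(-17.5, 0) = 0
Node 0 (S = 110): V_0 = 1/1.09·[0.6857·21.0000 + 0.3143·0.0000] = 13.2110

£13.21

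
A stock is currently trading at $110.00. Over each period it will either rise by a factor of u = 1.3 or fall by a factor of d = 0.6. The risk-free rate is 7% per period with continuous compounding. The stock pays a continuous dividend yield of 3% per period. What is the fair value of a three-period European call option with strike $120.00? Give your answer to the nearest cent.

Per-period risk-free factor R = e^0.07 = 1.0725; dividend-adjusted growth = e^(0.07−0.03) = 1.0408.
Risk-neutral probability p = (1.0408 − 0.6)/(1.3 − 0.6) = 0.4408/0.7000 = 0.6297
Terminal stock prices: S_uuu = 241.7, S_uud = 111.5, S_udd = 51.48, S_ddd = 23.76
Terminal payoffs (S − K): max(121.7, 0) = 121.7, max(-8.46, 0) = 0, max(-68.52, 0) = 0, max(-96.24, 0) = 0
Node uu (S = 185.9): V_uu = e^(−0.07)·[0.6297·121.6700 + 0.3703·0.0000] = 71.4393
Node ud (S = 85.8): V_ud = e^(−0.07)·[0.6297·0.0000 + 0.3703·0.0000] = 0.0000
Node dd (S = 39.6): V_dd = e^(−0.07)·[0.6297·0.0000 + 0.3703·0.0000] = 0.0000
Node u (S = 143): V_u = e^(−0.07)·[0.6297·71.4393 + 0.3703·0.0000] = 41.9460
Node d (S = 66): V_d = e^(−0.07)·[0.6297·0.0000 + 0.3703·0.0000] = 0.0000
Node 0 (S = 110): V_0 = e^(−0.07)·[0.6297·41.9460 + 0.3703·0.0000] = 24.6289

$24.63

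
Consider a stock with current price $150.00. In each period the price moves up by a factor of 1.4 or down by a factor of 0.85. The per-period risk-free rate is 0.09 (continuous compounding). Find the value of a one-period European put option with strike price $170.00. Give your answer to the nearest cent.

Risk-neutral probability p = (e^0.09 − 0.85)/(1.4 − 0.85) = 0.2442/0.5500 = 0.4440
Terminal stock prices: S_u = 210, S_d = 127.5
Terminal payoffs (K − S): max(-40, 0) = 0, max(42.5, 0) = 42.5
Node 0 (S = 150): V_0 = e^(−0.09)·[0.4440·0.0000 + 0.5560·42.5000] = 21.5980

$21.60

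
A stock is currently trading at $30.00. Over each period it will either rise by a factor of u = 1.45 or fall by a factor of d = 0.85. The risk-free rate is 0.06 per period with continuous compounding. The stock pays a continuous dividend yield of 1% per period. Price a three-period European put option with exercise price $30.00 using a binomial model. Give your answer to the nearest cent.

$2.84

Per-period risk-free factor R = e^0.06 = 1.0618; dividend-adjusted growth = e^(0.06−0.01) = 1.0513.
Risk-neutral probability p = (1.0513 − 0.85)/(1.45 − 0.85) = 0.2013/0.6000 = 0.3355
Terminal stock prices: S_uuu = 91.46, S_uud = 53.61, S_udd = 31.43, S_ddd = 18.42
Terminal payoffs (K − S): max(-61.46, 0) = 0, max(-23.61, 0) = 0, max(-1.429, 0) = 0, max(11.58, 0) = 11.58
Node uu (S = 63.08): V_uu = e^(−0.06)·[0.3355·0.0000 + 0.6645·0.0000] = 0.0000
Node ud (S = 36.98): V_ud = e^(−0.06)·[0.3355·0.0000 + 0.6645·0.0000] = 0.0000
Node dd (S = 21.67): V_dd = e^(−0.06)·[0.3355·0.0000 + 0.6645·11.5763] = 7.2450
Node u (S = 43.5): V_u = e^(−0.06)·[0.3355·0.0000 + 0.6645·0.0000] = 0.0000
Node d (S = 25.5): V_d = e^(−0.06)·[0.3355·0.0000 + 0.6645·7.2450] = 4.5343
Node 0 (S = 30): V_0 = e^(−0.06)·[0.3355·0.0000 + 0.6645·4.5343] = 2.8378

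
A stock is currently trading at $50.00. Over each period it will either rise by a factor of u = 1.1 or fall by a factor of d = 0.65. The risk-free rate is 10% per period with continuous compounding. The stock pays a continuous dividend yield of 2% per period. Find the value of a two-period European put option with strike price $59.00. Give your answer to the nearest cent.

Per-period risk-free factor R = e^0.1 = 1.1052; dividend-adjusted growth = e^(0.1−0.02) = 1.0833.
Risk-neutral probability p = (1.0833 − 0.65)/(1.1 − 0.65) = 0.4333/0.4500 = 0.9629
Terminal stock prices: S_uu = 60.5, S_ud = 35.75, S_dd = 21.13
Terminal payoffs (K − S): max(-1.5, 0) = 0, max(23.25, 0) = 23.25, max(37.88, 0) = 37.88
Node u (S = 55): V_u = e^(−0.1)·[0.9629·0.0000 + 0.0371·23.2500] = 0.7813
Node d (S = 32.5): V_d = e^(−0.1)·[0.9629·23.2500 + 0.0371·37.8750] = 21.5290
Node 0 (S = 50): V_0 = e^(−0.1)·[0.9629·0.7813 + 0.0371·21.5290] = 1.4042

$1.40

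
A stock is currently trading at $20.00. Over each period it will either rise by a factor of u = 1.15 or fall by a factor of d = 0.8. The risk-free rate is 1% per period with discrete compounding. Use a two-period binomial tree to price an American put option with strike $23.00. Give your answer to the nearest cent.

$3.85

Risk-neutral probability p = (1 + 0.01 − 0.8)/(1.15 − 0.8) = 0.2100/0.3500 = 0.6000
Terminal stock prices: S_uu = 26.45, S_ud = 18.4, S_dd = 12.8
Terminal payoffs (K − S): max(-3.45, 0) = 0, max(4.6, 0) = 4.6, max(10.2, 0) = 10.2
Node u (S = 23): continuation = 1/1.01·[0.6000·0.0000 + 0.4000·4.6000] = 1.8218; exercise value = 0.0000 ≤ continuation, so V_u = 1.8218
Node d (S = 16): continuation = 1/1.01·[0.6000·4.6000 + 0.4000·10.2000] = 6.7723; exercise value = 7.0000 > continuation, so V_d = 7.0000 (exercise)
Node 0 (S = 20): continuation = 1/1.01·[0.6000·1.8218 + 0.4000·7.0000] = 3.8545; exercise value = 3.0000 ≤ continuation, so V_0 = 3.8545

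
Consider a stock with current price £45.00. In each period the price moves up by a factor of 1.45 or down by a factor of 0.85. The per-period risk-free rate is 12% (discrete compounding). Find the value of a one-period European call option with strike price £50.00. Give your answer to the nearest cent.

Risk-neutral probability p = (1 + 0.12 − 0.85)/(1.45 − 0.85) = 0.2700/0.6000 = 0.4500
Terminal stock prices: S_u = 65.25, S_d = 38.25
Terminal payoffs (S − K): max(15.25, 0) = 15.25, max(-11.75, 0) = 0
Node 0 (S = 45): V_0 = 1/1.12·[0.4500·15.2500 + 0.5500·0.0000] = 6.1272

£6.13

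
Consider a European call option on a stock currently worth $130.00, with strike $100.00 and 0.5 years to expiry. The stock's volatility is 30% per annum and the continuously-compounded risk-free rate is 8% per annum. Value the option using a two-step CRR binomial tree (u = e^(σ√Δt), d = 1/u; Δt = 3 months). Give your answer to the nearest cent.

$34.71

CRR parameters: u = e^(σ√Δt) = e^(0.3·√0.25) = 1.1618, d = 1/u = 0.8607
Per-period rate: rΔt = 0.08·0.25 = 0.02, so R = e^0.02 = 1.0202
Risk-neutral probability p = (e^0.02 − 0.8607)/(1.1618 − 0.8607) = 0.1595/0.3011 = 0.5297
Terminal stock prices: S_uu = 175.5, S_ud = 130, S_dd = 96.31
Terminal payoffs (S − K): max(75.48, 0) = 75.48, max(30, 0) = 30, max(-3.694, 0) = 0
Node u (S = 151): V_u = e^(−0.02)·[0.5297·75.4816 + 0.4703·30.0000] = 53.0186
Node d (S = 111.9): V_d = e^(−0.02)·[0.5297·30.0000 + 0.4703·0.0000] = 15.5750
Node 0 (S = 130): V_0 = e^(−0.02)·[0.5297·53.0186 + 0.4703·15.5750] = 34.7061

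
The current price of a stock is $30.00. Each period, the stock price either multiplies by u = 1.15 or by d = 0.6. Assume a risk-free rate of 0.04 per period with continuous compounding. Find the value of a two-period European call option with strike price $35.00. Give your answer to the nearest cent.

Risk-neutral probability p = (e^0.04 − 0.6)/(1.15 − 0.6) = 0.4408/0.5500 = 0.8015
Terminal stock prices: S_uu = 39.67, S_ud = 20.7, S_dd = 10.8
Terminal payoffs (S − K): max(4.675, 0) = 4.675, max(-14.3, 0) = 0, max(-24.2, 0) = 0
Node u (S = 34.5): V_u = e^(−0.04)·[0.8015·4.6750 + 0.1985·0.0000] = 3.6000
Node d (S = 18): V_d = e^(−0.04)·[0.8015·0.0000 + 0.1985·0.0000] = 0.0000
Node 0 (S = 30): V_0 = e^(−0.04)·[0.8015·3.6000 + 0.1985·0.0000] = 2.7722

$2.77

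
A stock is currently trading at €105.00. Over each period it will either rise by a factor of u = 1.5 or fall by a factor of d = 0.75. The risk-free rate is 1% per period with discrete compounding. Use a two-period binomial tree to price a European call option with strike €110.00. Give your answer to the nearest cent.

€18.48

Risk-neutral probability p = (1 + 0.01 − 0.75)/(1.5 − 0.75) = 0.2600/0.7500 = 0.3467
Terminal stock prices: S_uu = 236.2, S_ud = 118.1, S_dd = 59.06
Terminal payoffs (S − K): max(126.2, 0) = 126.2, max(8.125, 0) = 8.125, max(-50.94, 0) = 0
Node u (S = 157.5): V_u = 1/1.01·[0.3467·126.2500 + 0.6533·8.1250] = 48.5891
Node d (S = 78.75): V_d = 1/1.01·[0.3467·8.1250 + 0.6533·0.0000] = 2.7888
Node 0 (S = 105): V_0 = 1/1.01·[0.3467·48.5891 + 0.6533·2.7888] = 18.4814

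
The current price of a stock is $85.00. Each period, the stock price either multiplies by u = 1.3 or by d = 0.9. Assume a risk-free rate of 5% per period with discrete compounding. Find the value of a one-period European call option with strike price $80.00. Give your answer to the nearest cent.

Risk-neutral probability p = (1 + 0.05 − 0.9)/(1.3 − 0.9) = 0.1500/0.4000 = 0.3750
Terminal stock prices: S_u = 110.5, S_d = 76.5
Terminal payoffs (S − K): max(30.5, 0) = 30.5, max(-3.5, 0) = 0
Node 0 (S = 85): V_0 = 1/1.05·[0.3750·30.5000 + 0.6250·0.0000] = 10.8929

$10.89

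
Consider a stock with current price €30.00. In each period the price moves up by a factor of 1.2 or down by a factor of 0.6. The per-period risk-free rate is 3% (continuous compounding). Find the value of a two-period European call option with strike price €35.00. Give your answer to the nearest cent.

Risk-neutral probability p = (e^0.03 − 0.6)/(1.2 − 0.6) = 0.4305/0.6000 = 0.7174
Terminal stock prices: S_uu = 43.2, S_ud = 21.6, S_dd = 10.8
Terminal payoffs (S − K): max(8.2, 0) = 8.2, max(-13.4, 0) = 0, max(-24.2, 0) = 0
Node u (S = 36): V_u = e^(−0.03)·[0.7174·8.2000 + 0.2826·0.0000] = 5.7090
Node d (S = 18): V_d = e^(−0.03)·[0.7174·0.0000 + 0.2826·0.0000] = 0.0000
Node 0 (S = 30): V_0 = e^(−0.03)·[0.7174·5.7090 + 0.2826·0.0000] = 3.9747

€3.97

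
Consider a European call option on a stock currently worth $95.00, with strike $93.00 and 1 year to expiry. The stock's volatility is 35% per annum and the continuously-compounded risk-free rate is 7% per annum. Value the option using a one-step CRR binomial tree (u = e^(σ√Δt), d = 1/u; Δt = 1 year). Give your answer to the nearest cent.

CRR parameters: u = e^(σ√Δt) = e^(0.35·√1) = 1.4191, d = 1/u = 0.7047
Per-period rate: rΔt = 0.07·1 = 0.07, so R = e^0.07 = 1.0725
Risk-neutral probability p = (e^0.07 − 0.7047)/(1.4191 − 0.7047) = 0.3678/0.7144 = 0.5149
Terminal stock prices: S_u = 134.8, S_d = 66.95
Terminal payoffs (S − K): max(41.81, 0) = 41.81, max(-26.05, 0) = 0
Node 0 (S = 95): V_0 = e^(−0.07)·[0.5149·41.8114 + 0.4851·0.0000] = 20.0725

$20.07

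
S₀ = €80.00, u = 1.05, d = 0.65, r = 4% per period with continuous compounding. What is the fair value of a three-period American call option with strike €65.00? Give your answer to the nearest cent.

€22.84

Risk-neutral probability p = (e^0.04 − 0.65)/(1.05 − 0.65) = 0.3908/0.4000 = 0.9770
Terminal stock prices: S_uuu = 92.61, S_uud = 57.33, S_udd = 35.49, S_ddd = 21.97
Terminal payoffs (S − K): max(27.61, 0) = 27.61, max(-7.67, 0) = 0, max(-29.51, 0) = 0, max(-43.03, 0) = 0
Node uu (S = 88.2): continuation = e^(−0.04)·[0.9770·27.6100 + 0.0230·0.0000] = 25.9180; exercise value = 23.2000 ≤ continuation, so V_uu = 25.9180
Node ud (S = 54.6): continuation = e^(−0.04)·[0.9770·0.0000 + 0.0230·0.0000] = 0.0000; exercise value = 0.0000 ≤ continuation, so V_ud = 0.0000
Node dd (S = 33.8): continuation = e^(−0.04)·[0.9770·0.0000 + 0.0230·0.0000] = 0.0000; exercise value = 0.0000 ≤ continuation, so V_dd = 0.0000
Node u (S = 84): continuation = e^(−0.04)·[0.9770·25.9180 + 0.0230·0.0000] = 24.3297; exercise value = 19.0000 ≤ continuation, so V_u = 24.3297
Node d (S = 52): continuation = e^(−0.04)·[0.9770·0.0000 + 0.0230·0.0000] = 0.0000; exercise value = 0.0000 ≤ continuation, so V_d = 0.0000
Node 0 (S = 80): continuation = e^(−0.04)·[0.9770·24.3297 + 0.0230·0.0000] = 22.8387; exercise value = 15.0000 ≤ continuation, so V_0 = 22.8387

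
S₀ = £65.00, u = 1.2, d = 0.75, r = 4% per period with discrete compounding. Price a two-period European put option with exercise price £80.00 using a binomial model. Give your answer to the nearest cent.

Risk-neutral probability p = (1 + 0.04 − 0.75)/(1.2 − 0.75) = 0.2900/0.4500 = 0.6444
Terminal stock prices: S_uu = 93.6, S_ud = 58.5, S_dd = 36.56
Terminal payoffs (K − S): max(-13.6, 0) = 0, max(21.5, 0) = 21.5, max(43.44, 0) = 43.44
Node u (S = 78): V_u = 1/1.04·[0.6444·0.0000 + 0.3556·21.5000] = 7.3504
Node d (S = 48.75): V_d = 1/1.04·[0.6444·21.5000 + 0.3556·43.4375] = 28.1731
Node 0 (S = 65): V_0 = 1/1.04·[0.6444·7.3504 + 0.3556·28.1731] = 14.1866

£14.19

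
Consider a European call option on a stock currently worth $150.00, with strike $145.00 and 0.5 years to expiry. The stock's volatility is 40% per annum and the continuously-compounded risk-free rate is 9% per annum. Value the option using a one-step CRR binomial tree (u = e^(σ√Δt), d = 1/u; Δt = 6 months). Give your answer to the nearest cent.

CRR parameters: u = e^(σ√Δt) = e^(0.4·√0.5) = 1.3269, d = 1/u = 0.7536
Per-period rate: rΔt = 0.09·0.5 = 0.045, so R = e^0.045 = 1.0460
Risk-neutral probability p = (e^0.045 − 0.7536)/(1.3269 − 0.7536) = 0.2924/0.5733 = 0.5100
Terminal stock prices: S_u = 199, S_d = 113
Terminal payoffs (S − K): max(54.03, 0) = 54.03, max(-31.95, 0) = 0
Node 0 (S = 150): V_0 = e^(−0.045)·[0.5100·54.0345 + 0.4900·0.0000] = 26.3475

$26.35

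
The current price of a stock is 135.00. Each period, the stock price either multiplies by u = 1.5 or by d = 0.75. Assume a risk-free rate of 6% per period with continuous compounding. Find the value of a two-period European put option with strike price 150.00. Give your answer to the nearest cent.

22.42

Risk-neutral probability p = (e^0.06 − 0.75)/(1.5 − 0.75) = 0.3118/0.7500 = 0.4158
Terminal stock prices: S_uu = 303.8, S_ud = 151.9, S_dd = 75.94
Terminal payoffs (K − S): max(-153.8, 0) = 0, max(-1.875, 0) = 0, max(74.06, 0) = 74.06
Node u (S = 202.5): V_u = e^(−0.06)·[0.4158·0.0000 + 0.5842·0.0000] = 0.0000
Node d (S = 101.2): V_d = e^(−0.06)·[0.4158·0.0000 + 0.5842·74.0625] = 40.7489
Node 0 (S = 135): V_0 = e^(−0.06)·[0.4158·0.0000 + 0.5842·40.7489] = 22.4199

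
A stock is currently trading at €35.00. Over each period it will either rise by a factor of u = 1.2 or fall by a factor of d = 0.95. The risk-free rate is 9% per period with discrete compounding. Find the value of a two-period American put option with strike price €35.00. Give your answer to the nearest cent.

Risk-neutral probability p = (1 + 0.09 − 0.95)/(1.2 − 0.95) = 0.1400/0.2500 = 0.5600
Terminal stock prices: S_uu = 50.4, S_ud = 39.9, S_dd = 31.59
Terminal payoffs (K − S): max(-15.4, 0) = 0, max(-4.9, 0) = 0, max(3.413, 0) = 3.413
Node u (S = 42): continuation = 1/1.09·[0.5600·0.0000 + 0.4400·0.0000] = 0.0000; exercise value = 0.0000 ≤ continuation, so V_u = 0.0000
Node d (S = 33.25): continuation = 1/1.09·[0.5600·0.0000 + 0.4400·3.4125] = 1.3775; exercise value = 1.7500 > continuation, so V_d = 1.7500 (exercise)
Node 0 (S = 35): continuation = 1/1.09·[0.5600·0.0000 + 0.4400·1.7500] = 0.7064; exercise value = 0.0000 ≤ continuation, so V_0 = 0.7064

€0.71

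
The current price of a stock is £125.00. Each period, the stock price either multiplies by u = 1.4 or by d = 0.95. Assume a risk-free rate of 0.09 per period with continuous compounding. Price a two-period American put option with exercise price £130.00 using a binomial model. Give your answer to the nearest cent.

Risk-neutral probability p = (e^0.09 − 0.95)/(1.4 − 0.95) = 0.1442/0.4500 = 0.3204
Terminal stock prices: S_uu = 245, S_ud = 166.2, S_dd = 112.8
Terminal payoffs (K − S): max(-115, 0) = 0, max(-36.25, 0) = 0, max(17.19, 0) = 17.19
Node u (S = 175): continuation = e^(−0.09)·[0.3204·0.0000 + 0.6796·0.0000] = 0.0000; exercise value = 0.0000 ≤ continuation, so V_u = 0.0000
Node d (S = 118.8): continuation = e^(−0.09)·[0.3204·0.0000 + 0.6796·17.1875] = 10.6755; exercise value = 11.2500 > continuation, so V_d = 11.2500 (exercise)
Node 0 (S = 125): continuation = e^(−0.09)·[0.3204·0.0000 + 0.6796·11.2500] = 6.9876; exercise value = 5.0000 ≤ continuation, so V_0 = 6.9876

£6.99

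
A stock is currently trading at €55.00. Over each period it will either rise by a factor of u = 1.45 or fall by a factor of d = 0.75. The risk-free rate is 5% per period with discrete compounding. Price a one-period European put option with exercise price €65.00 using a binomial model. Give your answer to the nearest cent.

Risk-neutral probability p = (1 + 0.05 − 0.75)/(1.45 − 0.75) = 0.3000/0.7000 = 0.4286
Terminal stock prices: S_u = 79.75, S_d = 41.25
Terminal payoffs (K − S): max(-14.75, 0) = 0, max(23.75, 0) = 23.75
Node 0 (S = 55): V_0 = 1/1.05·[0.4286·0.0000 + 0.5714·23.7500] = 12.9252

€12.93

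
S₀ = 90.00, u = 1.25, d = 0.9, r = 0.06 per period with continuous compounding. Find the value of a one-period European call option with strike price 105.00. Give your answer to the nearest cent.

Risk-neutral probability p = (e^0.06 − 0.9)/(1.25 − 0.9) = 0.1618/0.3500 = 0.4624
Terminal stock prices: S_u = 112.5, S_d = 81
Terminal payoffs (S − K): max(7.5, 0) = 7.5, max(-24, 0) = 0
Node 0 (S = 90): V_0 = e^(−0.06)·[0.4624·7.5000 + 0.5376·0.0000] = 3.2660

3.27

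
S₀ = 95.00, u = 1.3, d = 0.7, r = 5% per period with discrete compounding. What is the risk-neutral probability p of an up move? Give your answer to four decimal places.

Risk-neutral probability p = (1 + 0.05 − 0.7)/(1.3 − 0.7) = 0.3500/0.6000 = 0.5833

p = 0.5833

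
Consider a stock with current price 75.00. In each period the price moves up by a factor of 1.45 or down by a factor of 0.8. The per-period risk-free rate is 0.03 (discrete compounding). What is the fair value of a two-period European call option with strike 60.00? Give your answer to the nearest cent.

23.17

Risk-neutral probability p = (1 + 0.03 − 0.8)/(1.45 − 0.8) = 0.2300/0.6500 = 0.3538
Terminal stock prices: S_uu = 157.7, S_ud = 87, S_dd = 48
Terminal payoffs (S − K): max(97.69, 0) = 97.69, max(27, 0) = 27, max(-12, 0) = 0
Node u (S = 108.8): V_u = 1/1.03·[0.3538·97.6875 + 0.6462·27.0000] = 50.4976
Node d (S = 60): V_d = 1/1.03·[0.3538·27.0000 + 0.6462·0.0000] = 9.2756
Node 0 (S = 75): V_0 = 1/1.03·[0.3538·50.4976 + 0.6462·9.2756] = 23.1668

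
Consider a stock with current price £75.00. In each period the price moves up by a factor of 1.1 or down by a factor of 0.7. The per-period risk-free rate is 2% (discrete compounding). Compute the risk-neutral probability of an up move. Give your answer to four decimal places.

p = 0.8000

Risk-neutral probability p = (1 + 0.02 − 0.7)/(1.1 − 0.7) = 0.3200/0.4000 = 0.8000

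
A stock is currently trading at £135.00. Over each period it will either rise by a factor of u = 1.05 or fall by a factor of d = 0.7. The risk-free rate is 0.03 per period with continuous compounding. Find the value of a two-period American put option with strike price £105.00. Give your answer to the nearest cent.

Risk-neutral probability p = (e^0.03 − 0.7)/(1.05 − 0.7) = 0.3305/0.3500 = 0.9442
Terminal stock prices: S_uu = 148.8, S_ud = 99.22, S_dd = 66.15
Terminal payoffs (K − S): max(-43.84, 0) = 0, max(5.775, 0) = 5.775, max(38.85, 0) = 38.85
Node u (S = 141.8): continuation = e^(−0.03)·[0.9442·0.0000 + 0.0558·5.7750] = 0.3130; exercise value = 0.0000 ≤ continuation, so V_u = 0.3130
Node d (S = 94.5): continuation = e^(−0.03)·[0.9442·5.7750 + 0.0558·38.8500] = 7.3968; exercise value = 10.5000 > continuation, so V_d = 10.5000 (exercise)
Node 0 (S = 135): continuation = e^(−0.03)·[0.9442·0.3130 + 0.0558·10.5000] = 0.8558; exercise value = 0.0000 ≤ continuation, so V_0 = 0.8558

£0.86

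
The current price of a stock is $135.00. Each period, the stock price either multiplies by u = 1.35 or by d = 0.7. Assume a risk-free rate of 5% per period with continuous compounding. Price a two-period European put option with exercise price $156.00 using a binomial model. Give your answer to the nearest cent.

Risk-neutral probability p = (e^0.05 − 0.7)/(1.35 − 0.7) = 0.3513/0.6500 = 0.5404
Terminal stock prices: S_uu = 246, S_ud = 127.6, S_dd = 66.15
Terminal payoffs (K − S): max(-90.04, 0) = 0, max(28.43, 0) = 28.43, max(89.85, 0) = 89.85
Node u (S = 182.2): V_u = e^(−0.05)·[0.5404·0.0000 + 0.4596·28.4250] = 12.4265
Node d (S = 94.5): V_d = e^(−0.05)·[0.5404·28.4250 + 0.4596·89.8500] = 53.8918
Node 0 (S = 135): V_0 = e^(−0.05)·[0.5404·12.4265 + 0.4596·53.8918] = 29.9478

$29.95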